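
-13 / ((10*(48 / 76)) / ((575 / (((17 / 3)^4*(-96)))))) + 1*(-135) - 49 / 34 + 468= 331.57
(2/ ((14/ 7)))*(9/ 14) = 9/ 14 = 0.64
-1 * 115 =-115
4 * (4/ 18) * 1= 8/ 9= 0.89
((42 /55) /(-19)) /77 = -6 /11495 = -0.00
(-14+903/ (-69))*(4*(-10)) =24920/ 23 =1083.48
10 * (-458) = -4580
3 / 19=0.16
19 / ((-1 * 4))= -19 / 4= -4.75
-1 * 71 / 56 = -71 / 56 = -1.27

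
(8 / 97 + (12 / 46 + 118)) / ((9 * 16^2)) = 3667 / 71392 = 0.05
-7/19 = -0.37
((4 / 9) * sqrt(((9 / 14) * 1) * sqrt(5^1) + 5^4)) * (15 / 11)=10 * sqrt(126 * sqrt(5) + 122500) / 231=15.17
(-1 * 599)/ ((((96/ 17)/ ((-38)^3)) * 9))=69845197/ 108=646714.79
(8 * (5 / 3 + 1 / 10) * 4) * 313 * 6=530848 / 5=106169.60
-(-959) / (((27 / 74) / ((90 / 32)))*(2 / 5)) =887075 / 48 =18480.73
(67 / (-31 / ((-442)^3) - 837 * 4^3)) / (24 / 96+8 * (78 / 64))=-2892754748 / 23128221841765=-0.00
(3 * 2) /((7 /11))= 66 /7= 9.43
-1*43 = -43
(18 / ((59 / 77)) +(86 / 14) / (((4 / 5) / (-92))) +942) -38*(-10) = 263933 / 413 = 639.06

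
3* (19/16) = 57/16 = 3.56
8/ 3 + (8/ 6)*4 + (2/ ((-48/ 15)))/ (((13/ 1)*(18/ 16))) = 931/ 117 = 7.96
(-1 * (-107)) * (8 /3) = 856 /3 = 285.33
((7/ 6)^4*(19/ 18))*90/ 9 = 228095/ 11664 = 19.56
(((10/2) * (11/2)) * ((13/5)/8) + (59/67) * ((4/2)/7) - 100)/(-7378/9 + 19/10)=30665025/276180968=0.11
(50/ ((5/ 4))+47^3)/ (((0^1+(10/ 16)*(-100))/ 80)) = -3323616/ 25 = -132944.64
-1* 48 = -48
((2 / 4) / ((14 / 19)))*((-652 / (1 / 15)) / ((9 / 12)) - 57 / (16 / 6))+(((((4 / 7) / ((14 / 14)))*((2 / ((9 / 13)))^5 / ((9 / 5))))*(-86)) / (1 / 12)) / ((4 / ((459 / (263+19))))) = -35687.28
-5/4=-1.25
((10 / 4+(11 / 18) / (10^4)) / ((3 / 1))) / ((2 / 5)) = 450011 / 216000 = 2.08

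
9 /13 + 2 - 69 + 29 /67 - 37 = -89604 /871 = -102.87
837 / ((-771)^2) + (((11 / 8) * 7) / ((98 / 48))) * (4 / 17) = 8729535 / 7859831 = 1.11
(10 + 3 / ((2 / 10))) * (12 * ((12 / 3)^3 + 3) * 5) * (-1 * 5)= -502500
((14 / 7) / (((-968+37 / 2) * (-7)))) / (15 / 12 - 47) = -16 / 2432619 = -0.00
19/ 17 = 1.12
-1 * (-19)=19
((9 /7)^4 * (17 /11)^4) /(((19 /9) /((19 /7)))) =4931831529 /246071287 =20.04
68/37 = 1.84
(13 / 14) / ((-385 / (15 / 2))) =-39 / 2156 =-0.02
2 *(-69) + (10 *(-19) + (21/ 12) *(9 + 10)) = -1179/ 4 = -294.75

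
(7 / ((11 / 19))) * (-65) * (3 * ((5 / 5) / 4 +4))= -440895 / 44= -10020.34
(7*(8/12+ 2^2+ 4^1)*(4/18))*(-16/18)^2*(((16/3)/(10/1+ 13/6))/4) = 186368/159651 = 1.17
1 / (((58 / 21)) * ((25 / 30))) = 63 / 145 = 0.43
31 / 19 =1.63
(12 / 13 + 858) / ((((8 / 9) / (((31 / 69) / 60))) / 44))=1903803 / 5980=318.36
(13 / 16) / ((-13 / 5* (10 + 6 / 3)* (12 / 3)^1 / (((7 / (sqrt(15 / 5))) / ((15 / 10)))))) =-35* sqrt(3) / 3456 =-0.02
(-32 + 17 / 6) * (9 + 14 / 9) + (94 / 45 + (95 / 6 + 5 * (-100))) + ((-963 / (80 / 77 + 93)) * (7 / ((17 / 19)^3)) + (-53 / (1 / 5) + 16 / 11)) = -1153.57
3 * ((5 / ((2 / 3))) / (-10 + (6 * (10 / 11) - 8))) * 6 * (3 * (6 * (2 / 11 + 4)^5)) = -3626739360 / 14641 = -247711.18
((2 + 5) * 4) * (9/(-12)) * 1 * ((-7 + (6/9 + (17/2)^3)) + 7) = -103285/8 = -12910.62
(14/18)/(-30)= -7/270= -0.03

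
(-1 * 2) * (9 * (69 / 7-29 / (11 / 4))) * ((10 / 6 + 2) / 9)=106 / 21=5.05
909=909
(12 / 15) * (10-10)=0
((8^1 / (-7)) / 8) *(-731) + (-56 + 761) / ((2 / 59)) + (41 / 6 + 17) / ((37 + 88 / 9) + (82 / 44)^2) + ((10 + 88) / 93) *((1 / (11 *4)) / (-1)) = 32764327878025 / 1567492773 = 20902.38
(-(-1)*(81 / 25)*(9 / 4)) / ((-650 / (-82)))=29889 / 32500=0.92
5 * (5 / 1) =25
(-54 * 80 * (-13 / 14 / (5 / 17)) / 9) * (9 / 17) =5616 / 7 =802.29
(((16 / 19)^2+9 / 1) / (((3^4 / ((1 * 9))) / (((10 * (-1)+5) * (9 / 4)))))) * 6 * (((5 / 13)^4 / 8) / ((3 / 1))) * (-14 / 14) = 10953125 / 164968336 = 0.07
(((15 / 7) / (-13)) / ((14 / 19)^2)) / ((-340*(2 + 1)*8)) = 361 / 9702784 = 0.00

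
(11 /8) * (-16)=-22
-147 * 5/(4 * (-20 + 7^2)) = -735/116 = -6.34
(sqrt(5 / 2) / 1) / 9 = sqrt(10) / 18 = 0.18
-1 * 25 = -25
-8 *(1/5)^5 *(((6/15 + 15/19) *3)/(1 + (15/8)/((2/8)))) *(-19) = 5424/265625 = 0.02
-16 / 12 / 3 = -4 / 9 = -0.44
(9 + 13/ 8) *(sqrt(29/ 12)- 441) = -37485/ 8 + 85 *sqrt(87)/ 48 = -4669.11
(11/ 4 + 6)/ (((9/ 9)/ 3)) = 105/ 4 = 26.25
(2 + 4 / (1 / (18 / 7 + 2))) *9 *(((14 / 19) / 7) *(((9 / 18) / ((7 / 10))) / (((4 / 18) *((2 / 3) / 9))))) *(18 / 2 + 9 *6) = 6987465 / 133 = 52537.33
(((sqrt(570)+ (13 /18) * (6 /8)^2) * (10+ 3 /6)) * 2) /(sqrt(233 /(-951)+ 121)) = 273 * sqrt(109210938) /3674816+ 63 * sqrt(1729173185) /57419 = 46.40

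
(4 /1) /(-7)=-4 /7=-0.57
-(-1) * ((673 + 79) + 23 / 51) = 38375 / 51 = 752.45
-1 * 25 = -25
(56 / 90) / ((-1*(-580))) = 7 / 6525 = 0.00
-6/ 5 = -1.20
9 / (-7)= -9 / 7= -1.29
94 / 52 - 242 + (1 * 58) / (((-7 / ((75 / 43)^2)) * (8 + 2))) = -81677285 / 336518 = -242.71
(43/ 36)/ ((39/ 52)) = 43/ 27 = 1.59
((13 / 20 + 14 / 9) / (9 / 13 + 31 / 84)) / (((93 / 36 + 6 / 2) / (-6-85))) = -13150228 / 388265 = -33.87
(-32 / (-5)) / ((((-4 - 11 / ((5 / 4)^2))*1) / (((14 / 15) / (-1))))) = 112 / 207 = 0.54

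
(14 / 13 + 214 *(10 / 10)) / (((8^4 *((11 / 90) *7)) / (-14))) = -31455 / 36608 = -0.86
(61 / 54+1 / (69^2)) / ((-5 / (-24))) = 25820 / 4761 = 5.42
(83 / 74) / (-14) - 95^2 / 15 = -1870229 / 3108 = -601.75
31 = 31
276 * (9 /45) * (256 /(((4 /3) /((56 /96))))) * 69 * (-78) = -166368384 /5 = -33273676.80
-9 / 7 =-1.29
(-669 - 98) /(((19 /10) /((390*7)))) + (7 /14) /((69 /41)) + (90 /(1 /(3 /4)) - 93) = -1444830941 /1311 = -1102083.10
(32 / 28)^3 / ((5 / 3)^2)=4608 / 8575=0.54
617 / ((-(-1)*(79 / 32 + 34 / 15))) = 296160 / 2273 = 130.29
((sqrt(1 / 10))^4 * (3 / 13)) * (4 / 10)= 3 / 3250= 0.00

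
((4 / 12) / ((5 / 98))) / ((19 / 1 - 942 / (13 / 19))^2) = 16562 / 4673367015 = 0.00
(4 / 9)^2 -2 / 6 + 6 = 475 / 81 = 5.86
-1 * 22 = -22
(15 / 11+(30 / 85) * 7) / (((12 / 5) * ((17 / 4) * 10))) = 239 / 6358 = 0.04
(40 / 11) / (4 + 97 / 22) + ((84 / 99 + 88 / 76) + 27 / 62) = 4134209 / 1438338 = 2.87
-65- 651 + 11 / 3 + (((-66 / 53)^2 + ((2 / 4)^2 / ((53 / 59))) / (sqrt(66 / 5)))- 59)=-6486958 / 8427 + 59 * sqrt(330) / 13992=-769.71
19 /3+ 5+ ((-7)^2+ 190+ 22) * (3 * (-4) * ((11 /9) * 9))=-34440.67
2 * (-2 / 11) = -4 / 11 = -0.36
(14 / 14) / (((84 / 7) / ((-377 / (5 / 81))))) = -10179 / 20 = -508.95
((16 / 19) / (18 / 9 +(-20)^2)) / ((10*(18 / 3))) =2 / 57285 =0.00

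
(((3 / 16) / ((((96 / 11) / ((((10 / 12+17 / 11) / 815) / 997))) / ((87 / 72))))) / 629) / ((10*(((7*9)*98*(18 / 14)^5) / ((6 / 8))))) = 223097 / 534022621620918681600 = 0.00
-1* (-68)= 68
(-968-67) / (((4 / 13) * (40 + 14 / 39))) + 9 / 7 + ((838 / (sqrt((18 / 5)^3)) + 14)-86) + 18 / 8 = -6690573 / 44072 + 2095 * sqrt(10) / 54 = -29.13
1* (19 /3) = 19 /3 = 6.33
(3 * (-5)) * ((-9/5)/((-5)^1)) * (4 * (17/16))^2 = -7803/80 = -97.54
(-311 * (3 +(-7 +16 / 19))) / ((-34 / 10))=-93300 / 323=-288.85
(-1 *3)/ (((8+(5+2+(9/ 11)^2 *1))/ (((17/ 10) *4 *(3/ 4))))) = -6171/ 6320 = -0.98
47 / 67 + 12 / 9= 409 / 201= 2.03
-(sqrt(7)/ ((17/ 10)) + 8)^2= -19196/ 289 - 160 * sqrt(7)/ 17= -91.32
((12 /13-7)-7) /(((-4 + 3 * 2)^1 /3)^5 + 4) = -20655 /6526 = -3.17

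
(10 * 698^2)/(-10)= -487204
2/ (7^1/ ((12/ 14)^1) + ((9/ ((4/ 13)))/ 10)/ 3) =240/ 1097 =0.22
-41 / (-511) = 41 / 511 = 0.08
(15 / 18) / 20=1 / 24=0.04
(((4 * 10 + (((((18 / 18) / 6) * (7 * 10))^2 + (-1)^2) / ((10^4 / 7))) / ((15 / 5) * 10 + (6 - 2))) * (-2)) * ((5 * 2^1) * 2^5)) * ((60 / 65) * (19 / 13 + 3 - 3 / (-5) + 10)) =-1917408905632 / 5386875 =-355940.86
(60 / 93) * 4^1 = 80 / 31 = 2.58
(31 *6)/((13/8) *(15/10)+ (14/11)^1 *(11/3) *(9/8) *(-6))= -32/5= -6.40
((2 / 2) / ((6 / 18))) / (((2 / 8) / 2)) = 24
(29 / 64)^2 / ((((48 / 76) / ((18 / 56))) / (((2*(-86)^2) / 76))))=4665027 / 229376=20.34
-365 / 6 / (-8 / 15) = 1825 / 16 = 114.06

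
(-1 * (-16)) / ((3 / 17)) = 90.67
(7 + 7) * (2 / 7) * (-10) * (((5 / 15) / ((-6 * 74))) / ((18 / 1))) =5 / 2997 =0.00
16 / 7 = 2.29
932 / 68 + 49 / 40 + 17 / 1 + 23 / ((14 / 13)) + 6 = 282211 / 4760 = 59.29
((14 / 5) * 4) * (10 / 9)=112 / 9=12.44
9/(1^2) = 9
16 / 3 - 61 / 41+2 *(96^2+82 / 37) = 83921705 / 4551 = 18440.28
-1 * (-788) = 788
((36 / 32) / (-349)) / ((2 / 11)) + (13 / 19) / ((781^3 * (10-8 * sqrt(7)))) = -77958082927507 / 4397150849028432-26 * sqrt(7) / 787455381273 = -0.02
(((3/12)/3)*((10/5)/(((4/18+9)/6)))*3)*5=135/83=1.63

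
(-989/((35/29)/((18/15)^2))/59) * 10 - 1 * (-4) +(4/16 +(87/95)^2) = -581207539/2981860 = -194.91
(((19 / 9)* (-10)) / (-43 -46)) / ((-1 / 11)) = -2090 / 801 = -2.61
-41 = -41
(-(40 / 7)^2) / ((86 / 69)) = -55200 / 2107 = -26.20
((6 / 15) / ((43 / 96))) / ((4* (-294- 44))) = -24 / 36335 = -0.00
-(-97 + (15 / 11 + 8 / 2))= 1008 / 11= 91.64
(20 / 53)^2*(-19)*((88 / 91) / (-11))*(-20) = -1216000 / 255619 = -4.76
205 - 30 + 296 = 471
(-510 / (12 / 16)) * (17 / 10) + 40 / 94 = -54312 / 47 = -1155.57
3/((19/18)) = 54/19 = 2.84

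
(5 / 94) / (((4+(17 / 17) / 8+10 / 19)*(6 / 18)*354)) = 190 / 1960511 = 0.00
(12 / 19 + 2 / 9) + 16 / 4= 830 / 171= 4.85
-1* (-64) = 64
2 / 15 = 0.13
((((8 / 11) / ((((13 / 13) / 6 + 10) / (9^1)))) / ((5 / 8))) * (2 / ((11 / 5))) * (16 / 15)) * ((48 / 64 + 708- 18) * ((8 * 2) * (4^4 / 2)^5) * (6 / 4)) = 20998314737591648256 / 36905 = 568982922032018.65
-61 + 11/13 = -782/13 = -60.15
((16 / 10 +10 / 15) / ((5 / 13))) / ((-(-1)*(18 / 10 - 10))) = -442 / 615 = -0.72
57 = 57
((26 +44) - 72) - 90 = -92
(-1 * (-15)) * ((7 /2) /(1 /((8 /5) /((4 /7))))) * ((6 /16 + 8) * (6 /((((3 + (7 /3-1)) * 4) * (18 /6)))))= 29547 /208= 142.05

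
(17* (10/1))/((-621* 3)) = -170/1863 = -0.09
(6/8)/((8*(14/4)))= 3/112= 0.03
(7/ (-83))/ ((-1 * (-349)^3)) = -7/ 3528209567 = -0.00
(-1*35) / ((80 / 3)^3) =-189 / 102400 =-0.00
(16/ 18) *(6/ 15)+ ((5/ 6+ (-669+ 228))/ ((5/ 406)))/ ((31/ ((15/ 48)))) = -8033909/ 22320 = -359.94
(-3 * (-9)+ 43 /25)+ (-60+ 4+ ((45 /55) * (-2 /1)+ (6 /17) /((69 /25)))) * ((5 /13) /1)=9227534 /1397825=6.60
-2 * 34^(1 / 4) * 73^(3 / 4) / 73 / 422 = -34^(1 / 4) * 73^(3 / 4) / 15403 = -0.00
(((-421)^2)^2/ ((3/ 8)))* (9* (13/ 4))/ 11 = 2450321022318/ 11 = 222756456574.36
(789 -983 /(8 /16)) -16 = -1193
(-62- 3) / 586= -65 / 586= -0.11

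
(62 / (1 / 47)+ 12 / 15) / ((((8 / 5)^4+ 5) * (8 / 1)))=303625 / 9628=31.54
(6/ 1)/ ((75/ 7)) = 14/ 25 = 0.56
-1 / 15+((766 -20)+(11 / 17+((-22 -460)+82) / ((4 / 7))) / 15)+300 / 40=360473 / 510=706.81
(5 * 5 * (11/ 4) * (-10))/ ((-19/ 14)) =9625/ 19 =506.58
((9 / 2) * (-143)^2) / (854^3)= 184041 / 1245671728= 0.00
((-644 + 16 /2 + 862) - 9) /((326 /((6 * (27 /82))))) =17577 /13366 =1.32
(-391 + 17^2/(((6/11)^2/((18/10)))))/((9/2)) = 27149/90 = 301.66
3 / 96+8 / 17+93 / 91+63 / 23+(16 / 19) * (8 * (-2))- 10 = -415590649 / 21633248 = -19.21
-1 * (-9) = 9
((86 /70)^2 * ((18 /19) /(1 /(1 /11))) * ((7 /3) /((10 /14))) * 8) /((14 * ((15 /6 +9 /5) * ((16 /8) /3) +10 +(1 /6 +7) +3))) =266256 /25273325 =0.01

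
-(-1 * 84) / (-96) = -7 / 8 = -0.88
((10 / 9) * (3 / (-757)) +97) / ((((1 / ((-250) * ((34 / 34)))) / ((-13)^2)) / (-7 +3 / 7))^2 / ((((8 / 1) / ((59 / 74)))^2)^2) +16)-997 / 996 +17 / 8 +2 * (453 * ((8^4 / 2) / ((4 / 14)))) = 72692195843964860818223345742337026475 / 11193376529653793583651012973416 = 6494215.19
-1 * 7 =-7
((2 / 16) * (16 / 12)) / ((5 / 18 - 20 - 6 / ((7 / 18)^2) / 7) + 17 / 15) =-5145 / 748799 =-0.01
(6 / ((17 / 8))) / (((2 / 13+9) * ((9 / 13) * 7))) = 2704 / 42483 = 0.06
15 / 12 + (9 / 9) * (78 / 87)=249 / 116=2.15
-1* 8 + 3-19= -24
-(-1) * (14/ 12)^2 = 49/ 36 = 1.36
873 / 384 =291 / 128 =2.27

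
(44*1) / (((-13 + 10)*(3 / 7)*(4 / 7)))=-539 / 9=-59.89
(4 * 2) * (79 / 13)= 632 / 13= 48.62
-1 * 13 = -13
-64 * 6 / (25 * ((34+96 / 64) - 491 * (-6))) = -768 / 149075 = -0.01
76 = 76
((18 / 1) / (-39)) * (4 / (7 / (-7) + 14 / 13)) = -24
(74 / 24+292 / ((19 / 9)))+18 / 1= 36343 / 228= 159.40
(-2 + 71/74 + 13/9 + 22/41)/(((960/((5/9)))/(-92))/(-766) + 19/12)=452447858/773501613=0.58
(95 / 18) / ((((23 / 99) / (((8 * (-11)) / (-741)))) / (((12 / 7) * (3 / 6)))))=4840 / 2093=2.31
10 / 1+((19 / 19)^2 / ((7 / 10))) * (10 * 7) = 110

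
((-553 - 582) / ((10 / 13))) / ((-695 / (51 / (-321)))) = -50167 / 148730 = -0.34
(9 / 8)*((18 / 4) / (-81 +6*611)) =27 / 19120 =0.00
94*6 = 564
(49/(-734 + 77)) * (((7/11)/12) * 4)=-343/21681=-0.02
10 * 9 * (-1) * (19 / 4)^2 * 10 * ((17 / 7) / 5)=-276165 / 28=-9863.04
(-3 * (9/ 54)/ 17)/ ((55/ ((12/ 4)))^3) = -27/ 5656750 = -0.00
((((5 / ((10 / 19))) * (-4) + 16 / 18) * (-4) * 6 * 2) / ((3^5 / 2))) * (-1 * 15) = -53440 / 243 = -219.92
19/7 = 2.71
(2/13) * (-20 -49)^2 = 9522/13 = 732.46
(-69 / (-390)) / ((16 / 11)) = 0.12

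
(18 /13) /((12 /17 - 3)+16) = 306 /3029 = 0.10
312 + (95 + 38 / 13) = 5329 / 13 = 409.92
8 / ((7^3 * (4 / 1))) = 2 / 343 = 0.01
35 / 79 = 0.44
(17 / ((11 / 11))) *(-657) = -11169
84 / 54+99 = 905 / 9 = 100.56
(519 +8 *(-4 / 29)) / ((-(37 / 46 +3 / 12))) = -1381748 / 2813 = -491.20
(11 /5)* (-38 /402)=-209 /1005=-0.21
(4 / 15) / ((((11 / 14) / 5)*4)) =14 / 33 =0.42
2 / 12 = 1 / 6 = 0.17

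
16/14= 8/7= 1.14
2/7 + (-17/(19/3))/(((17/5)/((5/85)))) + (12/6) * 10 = 45761/2261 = 20.24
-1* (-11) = 11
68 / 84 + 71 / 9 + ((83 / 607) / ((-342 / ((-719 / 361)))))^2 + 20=1128235925173549375 / 39313529709834492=28.70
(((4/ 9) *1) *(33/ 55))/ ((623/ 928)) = 0.40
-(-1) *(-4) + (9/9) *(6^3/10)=88/5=17.60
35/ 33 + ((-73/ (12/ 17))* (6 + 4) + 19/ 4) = -135743/ 132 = -1028.36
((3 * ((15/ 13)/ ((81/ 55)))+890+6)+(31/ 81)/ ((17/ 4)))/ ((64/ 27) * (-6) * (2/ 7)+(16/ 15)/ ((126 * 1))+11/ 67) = -37714595135/ 163329387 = -230.91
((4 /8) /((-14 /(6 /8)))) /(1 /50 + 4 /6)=-225 /5768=-0.04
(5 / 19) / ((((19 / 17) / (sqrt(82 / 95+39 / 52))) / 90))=765 * sqrt(58235) / 6859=26.91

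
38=38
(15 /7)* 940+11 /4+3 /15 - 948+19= 152353 /140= 1088.24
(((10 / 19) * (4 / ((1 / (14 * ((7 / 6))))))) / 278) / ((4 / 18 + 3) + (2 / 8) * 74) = 5880 / 1032631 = 0.01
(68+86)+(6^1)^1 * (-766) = -4442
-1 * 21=-21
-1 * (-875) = 875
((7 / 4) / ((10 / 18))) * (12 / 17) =189 / 85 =2.22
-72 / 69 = -24 / 23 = -1.04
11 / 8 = 1.38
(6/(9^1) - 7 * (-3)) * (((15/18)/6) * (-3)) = -9.03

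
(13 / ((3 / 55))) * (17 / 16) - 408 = -7429 / 48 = -154.77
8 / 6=4 / 3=1.33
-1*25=-25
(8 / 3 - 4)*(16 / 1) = -64 / 3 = -21.33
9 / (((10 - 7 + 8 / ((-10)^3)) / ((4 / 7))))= 2250 / 1309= 1.72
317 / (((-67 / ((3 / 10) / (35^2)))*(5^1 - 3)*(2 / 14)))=-951 / 234500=-0.00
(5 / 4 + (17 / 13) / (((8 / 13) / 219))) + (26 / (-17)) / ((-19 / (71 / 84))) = 25324631 / 54264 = 466.69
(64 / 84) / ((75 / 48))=256 / 525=0.49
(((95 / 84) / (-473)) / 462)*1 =-95 / 18356184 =-0.00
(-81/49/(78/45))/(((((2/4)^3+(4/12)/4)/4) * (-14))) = 5832/4459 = 1.31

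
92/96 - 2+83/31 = 1.64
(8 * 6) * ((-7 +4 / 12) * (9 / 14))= -1440 / 7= -205.71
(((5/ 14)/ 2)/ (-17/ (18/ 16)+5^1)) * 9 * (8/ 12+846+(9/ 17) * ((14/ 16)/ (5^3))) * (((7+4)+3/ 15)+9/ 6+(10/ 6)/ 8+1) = -49893047613/ 26656000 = -1871.74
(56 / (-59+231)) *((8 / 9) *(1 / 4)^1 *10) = 280 / 387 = 0.72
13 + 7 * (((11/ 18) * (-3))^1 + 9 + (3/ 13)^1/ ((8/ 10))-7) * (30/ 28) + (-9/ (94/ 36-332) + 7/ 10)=52846411/ 3083080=17.14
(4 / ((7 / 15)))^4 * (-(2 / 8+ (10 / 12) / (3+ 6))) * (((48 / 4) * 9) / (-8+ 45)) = -12960000 / 2401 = -5397.75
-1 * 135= -135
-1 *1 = -1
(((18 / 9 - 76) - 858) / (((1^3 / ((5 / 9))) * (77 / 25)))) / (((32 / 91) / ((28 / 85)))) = -530075 / 3366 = -157.48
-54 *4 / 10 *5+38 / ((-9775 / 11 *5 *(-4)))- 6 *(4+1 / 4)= -6524708 / 48875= -133.50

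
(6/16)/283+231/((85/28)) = 14643807/192440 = 76.10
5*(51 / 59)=255 / 59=4.32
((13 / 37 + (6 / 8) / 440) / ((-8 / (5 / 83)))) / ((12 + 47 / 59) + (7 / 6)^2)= -147087 / 783289408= -0.00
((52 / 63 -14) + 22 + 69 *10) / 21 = 44026 / 1323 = 33.28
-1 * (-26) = 26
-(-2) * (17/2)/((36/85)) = 1445/36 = 40.14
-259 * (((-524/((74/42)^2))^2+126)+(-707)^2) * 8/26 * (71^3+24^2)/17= -9941610564049362716/11194313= -888094746327.83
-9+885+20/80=3505/4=876.25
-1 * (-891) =891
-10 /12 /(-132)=0.01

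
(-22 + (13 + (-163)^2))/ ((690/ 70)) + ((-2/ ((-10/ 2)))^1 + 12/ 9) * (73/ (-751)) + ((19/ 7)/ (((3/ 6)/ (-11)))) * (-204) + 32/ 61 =1645847215462/ 110633565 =14876.56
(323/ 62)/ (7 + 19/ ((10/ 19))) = 1615/ 13361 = 0.12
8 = 8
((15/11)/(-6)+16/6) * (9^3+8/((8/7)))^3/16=2005900288/33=60784857.21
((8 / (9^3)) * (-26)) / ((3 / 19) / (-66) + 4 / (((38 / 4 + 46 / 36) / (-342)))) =8433568 / 3751807977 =0.00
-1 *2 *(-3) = 6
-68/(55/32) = -2176/55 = -39.56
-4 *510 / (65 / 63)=-25704 / 13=-1977.23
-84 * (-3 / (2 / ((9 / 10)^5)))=74.40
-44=-44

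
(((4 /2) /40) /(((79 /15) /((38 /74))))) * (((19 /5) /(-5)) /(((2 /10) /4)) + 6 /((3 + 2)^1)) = -399 /5846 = -0.07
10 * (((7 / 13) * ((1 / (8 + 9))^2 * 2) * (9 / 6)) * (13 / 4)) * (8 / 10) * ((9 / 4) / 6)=63 / 1156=0.05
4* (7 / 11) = 28 / 11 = 2.55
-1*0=0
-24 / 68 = -6 / 17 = -0.35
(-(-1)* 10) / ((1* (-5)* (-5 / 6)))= 12 / 5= 2.40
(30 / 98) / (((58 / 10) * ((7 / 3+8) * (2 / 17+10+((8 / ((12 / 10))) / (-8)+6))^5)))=2484181807200 / 405682568973303377749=0.00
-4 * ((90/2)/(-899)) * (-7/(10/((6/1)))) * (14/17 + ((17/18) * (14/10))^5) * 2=-3418441055281/417799012500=-8.18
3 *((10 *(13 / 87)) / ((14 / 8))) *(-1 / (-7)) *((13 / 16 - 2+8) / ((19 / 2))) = 7085 / 26999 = 0.26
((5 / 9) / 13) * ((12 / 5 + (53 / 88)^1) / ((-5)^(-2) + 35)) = 33025 / 9019296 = 0.00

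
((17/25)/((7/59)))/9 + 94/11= 159083/17325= 9.18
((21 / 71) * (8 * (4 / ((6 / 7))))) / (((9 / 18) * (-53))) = -1568 / 3763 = -0.42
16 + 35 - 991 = -940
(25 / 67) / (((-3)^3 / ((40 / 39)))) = -1000 / 70551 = -0.01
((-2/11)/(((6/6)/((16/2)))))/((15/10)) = -32/33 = -0.97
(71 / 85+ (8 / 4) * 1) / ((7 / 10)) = 482 / 119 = 4.05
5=5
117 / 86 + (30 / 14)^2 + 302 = 1297711 / 4214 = 307.95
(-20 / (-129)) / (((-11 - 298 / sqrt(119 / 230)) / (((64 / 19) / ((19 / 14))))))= 23457280 / 950497552449 - 5340160 * sqrt(27370) / 950497552449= -0.00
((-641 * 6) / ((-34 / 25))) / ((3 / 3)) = 48075 / 17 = 2827.94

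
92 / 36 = 23 / 9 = 2.56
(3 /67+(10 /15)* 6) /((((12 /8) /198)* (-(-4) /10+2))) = 14905 /67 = 222.46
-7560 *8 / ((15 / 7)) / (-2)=14112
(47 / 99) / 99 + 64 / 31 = 628721 / 303831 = 2.07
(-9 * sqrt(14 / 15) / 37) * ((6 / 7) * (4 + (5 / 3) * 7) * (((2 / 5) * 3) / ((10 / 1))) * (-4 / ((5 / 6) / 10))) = 18.18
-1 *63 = -63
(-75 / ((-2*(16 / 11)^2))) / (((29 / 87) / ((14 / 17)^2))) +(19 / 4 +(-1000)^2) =1000040.81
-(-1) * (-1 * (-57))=57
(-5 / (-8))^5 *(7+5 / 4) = 103125 / 131072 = 0.79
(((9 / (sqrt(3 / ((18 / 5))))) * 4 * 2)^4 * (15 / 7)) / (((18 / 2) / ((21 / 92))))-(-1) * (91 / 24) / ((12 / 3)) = 23219022049 / 11040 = 2103172.29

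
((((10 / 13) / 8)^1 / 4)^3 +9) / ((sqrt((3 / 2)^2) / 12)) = 80990333 / 1124864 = 72.00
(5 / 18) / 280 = 0.00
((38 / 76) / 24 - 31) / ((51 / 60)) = -7435 / 204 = -36.45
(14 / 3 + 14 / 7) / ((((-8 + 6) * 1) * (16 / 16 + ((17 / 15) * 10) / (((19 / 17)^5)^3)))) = -151811270298747982990 / 142865764840958131859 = -1.06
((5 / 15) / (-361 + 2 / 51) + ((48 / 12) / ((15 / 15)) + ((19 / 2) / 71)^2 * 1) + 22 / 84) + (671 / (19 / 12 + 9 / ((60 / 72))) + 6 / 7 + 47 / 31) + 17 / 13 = 145054197980838323 / 2334103130679684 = 62.15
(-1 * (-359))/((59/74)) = 26566/59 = 450.27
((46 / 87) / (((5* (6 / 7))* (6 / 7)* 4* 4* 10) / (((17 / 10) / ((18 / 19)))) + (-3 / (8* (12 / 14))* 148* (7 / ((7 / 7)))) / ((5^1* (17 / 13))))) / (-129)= -14560840 / 917337280203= -0.00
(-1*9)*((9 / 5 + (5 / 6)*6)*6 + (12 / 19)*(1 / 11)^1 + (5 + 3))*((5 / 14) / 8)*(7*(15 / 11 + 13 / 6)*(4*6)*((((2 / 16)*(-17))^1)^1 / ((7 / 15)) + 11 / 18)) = 45900.10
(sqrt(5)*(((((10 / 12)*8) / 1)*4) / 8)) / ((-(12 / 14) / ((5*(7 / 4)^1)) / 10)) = -6125*sqrt(5) / 18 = -760.88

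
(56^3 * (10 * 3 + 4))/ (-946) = -2985472/ 473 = -6311.78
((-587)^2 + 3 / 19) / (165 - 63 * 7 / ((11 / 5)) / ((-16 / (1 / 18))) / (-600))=276537423360 / 132421469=2088.31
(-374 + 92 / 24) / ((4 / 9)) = -6663 / 8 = -832.88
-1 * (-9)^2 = -81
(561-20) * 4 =2164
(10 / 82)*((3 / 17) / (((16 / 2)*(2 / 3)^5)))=3645 / 178432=0.02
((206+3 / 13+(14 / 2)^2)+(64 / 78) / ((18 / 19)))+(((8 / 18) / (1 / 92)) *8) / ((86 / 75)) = 8170870 / 15093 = 541.37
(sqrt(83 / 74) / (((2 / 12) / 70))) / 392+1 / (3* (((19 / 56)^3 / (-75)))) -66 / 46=-640.39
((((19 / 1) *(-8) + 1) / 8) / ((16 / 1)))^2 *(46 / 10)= 524423 / 81920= 6.40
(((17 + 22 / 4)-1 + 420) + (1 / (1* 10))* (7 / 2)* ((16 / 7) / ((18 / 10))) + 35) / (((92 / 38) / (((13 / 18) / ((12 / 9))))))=2120495 / 19872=106.71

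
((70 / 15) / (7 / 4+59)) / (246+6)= 2 / 6561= 0.00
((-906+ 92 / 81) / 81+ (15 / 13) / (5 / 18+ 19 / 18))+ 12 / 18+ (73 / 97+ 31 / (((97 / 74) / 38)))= 29446557425 / 33093684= 889.79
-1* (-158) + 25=183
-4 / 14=-2 / 7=-0.29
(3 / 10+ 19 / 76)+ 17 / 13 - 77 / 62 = 4963 / 8060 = 0.62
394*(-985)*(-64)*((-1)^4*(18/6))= 74513280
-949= -949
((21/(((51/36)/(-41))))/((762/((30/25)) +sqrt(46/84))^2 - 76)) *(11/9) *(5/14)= -3207312667020/4873909890626537 +240563400 *sqrt(966)/4873909890626537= -0.00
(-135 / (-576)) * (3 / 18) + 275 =35205 / 128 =275.04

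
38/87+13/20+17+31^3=51867811/1740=29809.09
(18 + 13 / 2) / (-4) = -49 / 8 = -6.12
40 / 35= 8 / 7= 1.14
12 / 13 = 0.92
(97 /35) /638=97 /22330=0.00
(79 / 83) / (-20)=-79 / 1660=-0.05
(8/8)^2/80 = 1/80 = 0.01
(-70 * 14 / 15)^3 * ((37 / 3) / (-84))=9949744 / 243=40945.45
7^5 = 16807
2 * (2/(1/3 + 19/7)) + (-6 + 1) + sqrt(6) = -59/16 + sqrt(6) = -1.24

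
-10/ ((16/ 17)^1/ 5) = -425/ 8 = -53.12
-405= -405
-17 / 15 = -1.13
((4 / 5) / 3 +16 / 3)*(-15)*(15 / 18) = -70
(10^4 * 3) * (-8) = -240000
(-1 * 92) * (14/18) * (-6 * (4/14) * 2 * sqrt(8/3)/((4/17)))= 6256 * sqrt(6)/9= 1702.67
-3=-3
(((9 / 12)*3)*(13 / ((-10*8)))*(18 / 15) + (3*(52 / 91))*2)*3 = 50229 / 5600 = 8.97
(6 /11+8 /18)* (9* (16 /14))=112 /11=10.18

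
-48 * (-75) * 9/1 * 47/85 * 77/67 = 23451120/1139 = 20589.22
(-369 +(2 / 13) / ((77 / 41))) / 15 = -369287 / 15015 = -24.59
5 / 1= 5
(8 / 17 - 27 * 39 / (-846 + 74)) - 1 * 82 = -1052091 / 13124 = -80.17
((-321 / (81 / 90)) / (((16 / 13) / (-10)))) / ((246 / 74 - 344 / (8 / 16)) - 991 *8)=-98975 / 294156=-0.34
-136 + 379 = 243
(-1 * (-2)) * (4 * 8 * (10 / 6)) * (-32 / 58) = -5120 / 87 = -58.85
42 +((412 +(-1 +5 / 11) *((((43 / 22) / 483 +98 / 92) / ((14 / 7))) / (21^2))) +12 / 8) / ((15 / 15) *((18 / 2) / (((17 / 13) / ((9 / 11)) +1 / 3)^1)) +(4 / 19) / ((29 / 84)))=29527031690731 / 245085632253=120.48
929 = 929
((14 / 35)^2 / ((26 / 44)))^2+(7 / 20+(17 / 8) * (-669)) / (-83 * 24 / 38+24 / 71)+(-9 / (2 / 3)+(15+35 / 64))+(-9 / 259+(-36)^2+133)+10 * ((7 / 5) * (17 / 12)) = 9092011720340147 / 6150700920000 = 1478.21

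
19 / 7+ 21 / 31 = 3.39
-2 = -2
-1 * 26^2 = -676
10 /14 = 0.71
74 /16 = 37 /8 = 4.62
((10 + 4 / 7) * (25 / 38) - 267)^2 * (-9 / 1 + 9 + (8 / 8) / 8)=299047849 / 35378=8452.93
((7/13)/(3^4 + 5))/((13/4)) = 14/7267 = 0.00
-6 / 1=-6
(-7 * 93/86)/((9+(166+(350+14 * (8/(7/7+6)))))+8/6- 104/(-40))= -9765/702964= -0.01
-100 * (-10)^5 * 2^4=160000000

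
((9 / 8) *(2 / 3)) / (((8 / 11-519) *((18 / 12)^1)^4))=-44 / 153927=-0.00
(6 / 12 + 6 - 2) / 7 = 9 / 14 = 0.64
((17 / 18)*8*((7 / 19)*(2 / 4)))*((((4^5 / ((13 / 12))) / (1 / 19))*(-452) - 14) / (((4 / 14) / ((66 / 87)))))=-1933934093476 / 64467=-29998822.55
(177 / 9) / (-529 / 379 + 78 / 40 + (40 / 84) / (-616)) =120525790 / 3391771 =35.53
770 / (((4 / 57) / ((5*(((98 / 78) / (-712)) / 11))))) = -162925 / 18512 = -8.80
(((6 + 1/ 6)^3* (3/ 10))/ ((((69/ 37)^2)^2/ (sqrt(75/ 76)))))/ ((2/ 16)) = 94931877133* sqrt(57)/ 15504310764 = 46.23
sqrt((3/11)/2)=sqrt(66)/22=0.37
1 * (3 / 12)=1 / 4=0.25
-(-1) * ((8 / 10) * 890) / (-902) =-356 / 451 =-0.79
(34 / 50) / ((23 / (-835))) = -24.69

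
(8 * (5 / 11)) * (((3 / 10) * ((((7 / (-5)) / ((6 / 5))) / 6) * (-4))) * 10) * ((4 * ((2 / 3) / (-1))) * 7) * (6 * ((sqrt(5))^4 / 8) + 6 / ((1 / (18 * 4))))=-2355920 / 33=-71391.52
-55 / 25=-11 / 5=-2.20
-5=-5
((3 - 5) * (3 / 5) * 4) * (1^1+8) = -216 / 5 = -43.20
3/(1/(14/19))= 42/19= 2.21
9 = 9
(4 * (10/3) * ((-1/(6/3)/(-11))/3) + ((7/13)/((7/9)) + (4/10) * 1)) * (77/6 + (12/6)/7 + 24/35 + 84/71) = 1861273301/95945850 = 19.40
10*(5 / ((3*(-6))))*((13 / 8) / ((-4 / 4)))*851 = 276575 / 72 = 3841.32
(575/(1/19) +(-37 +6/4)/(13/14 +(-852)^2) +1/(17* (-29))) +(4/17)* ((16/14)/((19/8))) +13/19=7280469768247658/666356043661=10925.80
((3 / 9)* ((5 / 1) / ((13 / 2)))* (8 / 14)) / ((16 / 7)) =5 / 78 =0.06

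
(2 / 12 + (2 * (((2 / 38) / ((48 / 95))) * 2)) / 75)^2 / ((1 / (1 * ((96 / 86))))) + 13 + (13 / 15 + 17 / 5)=502126 / 29025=17.30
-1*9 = -9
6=6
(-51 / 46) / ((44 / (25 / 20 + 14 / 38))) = -6273 / 153824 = -0.04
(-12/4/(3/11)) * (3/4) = -33/4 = -8.25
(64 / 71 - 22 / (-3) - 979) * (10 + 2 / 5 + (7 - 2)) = -15921521 / 1065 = -14949.78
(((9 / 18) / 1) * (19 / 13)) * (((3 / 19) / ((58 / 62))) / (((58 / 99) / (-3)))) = -27621 / 43732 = -0.63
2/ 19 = 0.11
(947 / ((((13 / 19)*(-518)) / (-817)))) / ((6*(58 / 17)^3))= 9.16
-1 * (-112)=112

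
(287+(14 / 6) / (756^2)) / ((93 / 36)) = 70298929 / 632772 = 111.10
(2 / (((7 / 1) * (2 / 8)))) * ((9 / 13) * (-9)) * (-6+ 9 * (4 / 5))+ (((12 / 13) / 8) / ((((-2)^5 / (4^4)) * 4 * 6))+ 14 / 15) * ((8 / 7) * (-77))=-119156 / 1365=-87.29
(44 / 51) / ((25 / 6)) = 88 / 425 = 0.21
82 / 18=41 / 9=4.56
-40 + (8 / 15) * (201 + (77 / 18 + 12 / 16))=9434 / 135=69.88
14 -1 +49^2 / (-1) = -2388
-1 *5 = -5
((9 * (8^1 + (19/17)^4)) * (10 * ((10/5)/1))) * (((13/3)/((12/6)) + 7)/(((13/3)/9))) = 35572684950/1085773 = 32762.54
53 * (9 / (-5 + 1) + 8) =1219 / 4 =304.75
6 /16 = 0.38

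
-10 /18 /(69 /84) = -0.68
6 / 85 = 0.07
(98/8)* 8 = 98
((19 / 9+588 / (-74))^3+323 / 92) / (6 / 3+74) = -662921300293 / 258186850704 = -2.57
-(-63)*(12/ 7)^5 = 2239488/ 2401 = 932.73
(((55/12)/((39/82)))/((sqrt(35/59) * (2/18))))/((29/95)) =42845 * sqrt(2065)/5278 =368.88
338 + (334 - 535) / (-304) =102953 / 304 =338.66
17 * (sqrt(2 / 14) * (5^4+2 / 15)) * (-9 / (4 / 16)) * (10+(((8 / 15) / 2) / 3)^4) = -26147224459816 * sqrt(7) / 47840625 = -1446031.56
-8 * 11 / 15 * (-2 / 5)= 176 / 75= 2.35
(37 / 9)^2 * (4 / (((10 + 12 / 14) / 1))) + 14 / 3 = 16765 / 1539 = 10.89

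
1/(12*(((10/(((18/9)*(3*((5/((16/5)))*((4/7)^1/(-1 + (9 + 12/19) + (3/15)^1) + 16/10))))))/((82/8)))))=501061/375872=1.33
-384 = -384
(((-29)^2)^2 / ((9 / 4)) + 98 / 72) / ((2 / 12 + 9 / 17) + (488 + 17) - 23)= 38476253 / 59082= 651.23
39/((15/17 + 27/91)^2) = 31111717/1108992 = 28.05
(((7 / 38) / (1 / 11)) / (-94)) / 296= -77 / 1057312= -0.00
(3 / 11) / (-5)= -3 / 55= -0.05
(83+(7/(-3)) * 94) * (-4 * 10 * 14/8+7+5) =23722/3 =7907.33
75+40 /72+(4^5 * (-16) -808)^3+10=-45732160276222 /9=-5081351141802.44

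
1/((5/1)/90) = 18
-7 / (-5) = 7 / 5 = 1.40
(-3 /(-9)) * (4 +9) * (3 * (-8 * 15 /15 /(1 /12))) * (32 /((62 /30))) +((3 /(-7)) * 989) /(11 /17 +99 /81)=-1213350561 /62062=-19550.62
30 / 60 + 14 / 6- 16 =-79 / 6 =-13.17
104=104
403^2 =162409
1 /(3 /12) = 4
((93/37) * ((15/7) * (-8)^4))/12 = 1838.46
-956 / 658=-478 / 329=-1.45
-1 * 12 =-12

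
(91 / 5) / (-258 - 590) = -91 / 4240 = -0.02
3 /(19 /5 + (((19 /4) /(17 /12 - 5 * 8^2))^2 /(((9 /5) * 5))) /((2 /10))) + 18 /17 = 8725513863 /4720904692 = 1.85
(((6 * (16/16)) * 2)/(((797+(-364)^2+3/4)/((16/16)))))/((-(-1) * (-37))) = -16/6575825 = -0.00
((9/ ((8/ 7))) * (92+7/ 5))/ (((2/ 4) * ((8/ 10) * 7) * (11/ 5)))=21015/ 176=119.40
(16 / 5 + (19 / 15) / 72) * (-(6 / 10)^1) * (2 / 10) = -139 / 360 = -0.39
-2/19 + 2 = 1.89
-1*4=-4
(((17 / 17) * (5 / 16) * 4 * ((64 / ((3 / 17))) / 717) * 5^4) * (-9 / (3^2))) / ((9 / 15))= -4250000 / 6453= -658.61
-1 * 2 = -2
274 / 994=137 / 497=0.28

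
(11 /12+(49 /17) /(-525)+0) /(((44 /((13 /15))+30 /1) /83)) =1671371 /1785000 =0.94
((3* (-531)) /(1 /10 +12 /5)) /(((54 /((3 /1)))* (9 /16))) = -944 /15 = -62.93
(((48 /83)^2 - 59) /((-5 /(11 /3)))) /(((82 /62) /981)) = 45065219529 /1412245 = 31910.34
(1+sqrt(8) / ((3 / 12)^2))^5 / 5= 20992001 / 5+134873248 * sqrt(2) / 5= 42346315.50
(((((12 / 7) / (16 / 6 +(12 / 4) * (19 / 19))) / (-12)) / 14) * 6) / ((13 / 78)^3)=-1944 / 833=-2.33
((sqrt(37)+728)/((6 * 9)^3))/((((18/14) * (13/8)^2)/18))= 112 * sqrt(37)/3326427+6272/255879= 0.02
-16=-16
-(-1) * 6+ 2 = 8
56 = 56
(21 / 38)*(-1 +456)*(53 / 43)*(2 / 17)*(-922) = -466914630 / 13889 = -33617.58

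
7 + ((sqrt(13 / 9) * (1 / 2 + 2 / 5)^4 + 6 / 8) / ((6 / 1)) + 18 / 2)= 729 * sqrt(13) / 20000 + 129 / 8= 16.26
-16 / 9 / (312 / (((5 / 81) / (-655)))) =0.00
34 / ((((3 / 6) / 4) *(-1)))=-272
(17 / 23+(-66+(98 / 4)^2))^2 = 2422509961 / 8464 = 286213.37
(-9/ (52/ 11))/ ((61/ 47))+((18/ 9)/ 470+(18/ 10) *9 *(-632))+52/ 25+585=-35976886187/ 3727100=-9652.78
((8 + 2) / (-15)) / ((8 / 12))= -1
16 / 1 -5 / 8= 123 / 8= 15.38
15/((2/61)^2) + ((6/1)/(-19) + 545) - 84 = 1095497/76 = 14414.43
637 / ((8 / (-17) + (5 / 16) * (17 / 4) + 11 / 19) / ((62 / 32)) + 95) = 3644732 / 547805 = 6.65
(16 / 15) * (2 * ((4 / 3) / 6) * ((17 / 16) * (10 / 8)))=17 / 27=0.63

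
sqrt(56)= 2 * sqrt(14)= 7.48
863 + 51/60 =17277/20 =863.85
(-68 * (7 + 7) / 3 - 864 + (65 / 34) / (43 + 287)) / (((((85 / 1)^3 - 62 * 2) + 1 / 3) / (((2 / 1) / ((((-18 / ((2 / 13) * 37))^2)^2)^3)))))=-5816913629776447895455873 / 1511023634601760221870482983637352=-0.00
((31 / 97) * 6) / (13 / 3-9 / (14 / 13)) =-7812 / 16393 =-0.48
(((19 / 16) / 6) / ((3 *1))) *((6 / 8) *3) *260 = 1235 / 32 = 38.59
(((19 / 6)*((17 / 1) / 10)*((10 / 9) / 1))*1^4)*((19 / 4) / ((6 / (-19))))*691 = -80572673 / 1296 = -62170.27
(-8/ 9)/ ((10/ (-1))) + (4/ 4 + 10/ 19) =1.62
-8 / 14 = -4 / 7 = -0.57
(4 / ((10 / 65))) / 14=13 / 7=1.86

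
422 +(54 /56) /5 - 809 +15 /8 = -107781 /280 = -384.93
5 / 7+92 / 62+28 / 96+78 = 419191 / 5208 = 80.49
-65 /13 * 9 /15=-3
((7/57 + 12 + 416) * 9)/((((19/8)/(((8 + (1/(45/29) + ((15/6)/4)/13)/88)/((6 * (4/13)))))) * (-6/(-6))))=80480142283/11436480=7037.14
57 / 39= 19 / 13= 1.46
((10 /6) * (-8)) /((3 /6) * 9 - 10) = 2.42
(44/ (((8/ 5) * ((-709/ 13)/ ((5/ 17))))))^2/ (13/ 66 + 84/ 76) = 8013451875/ 474467526194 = 0.02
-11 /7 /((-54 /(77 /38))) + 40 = 82201 /2052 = 40.06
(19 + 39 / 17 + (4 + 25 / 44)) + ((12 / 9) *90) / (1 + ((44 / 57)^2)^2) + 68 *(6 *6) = 27416508639313 / 10699464556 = 2562.42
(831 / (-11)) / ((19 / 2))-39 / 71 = -126153 / 14839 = -8.50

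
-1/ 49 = -0.02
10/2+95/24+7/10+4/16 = 1189/120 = 9.91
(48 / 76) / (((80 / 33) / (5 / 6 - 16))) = -3003 / 760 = -3.95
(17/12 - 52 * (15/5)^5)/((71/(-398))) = 30171385/426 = 70824.85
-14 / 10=-7 / 5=-1.40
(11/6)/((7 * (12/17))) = 187/504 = 0.37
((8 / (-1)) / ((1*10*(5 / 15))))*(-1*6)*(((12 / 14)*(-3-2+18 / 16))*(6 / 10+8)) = -71982 / 175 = -411.33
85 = 85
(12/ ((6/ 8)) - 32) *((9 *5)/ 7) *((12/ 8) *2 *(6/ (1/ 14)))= -25920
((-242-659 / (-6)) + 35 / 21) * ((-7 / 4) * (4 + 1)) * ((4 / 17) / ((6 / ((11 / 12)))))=41.05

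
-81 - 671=-752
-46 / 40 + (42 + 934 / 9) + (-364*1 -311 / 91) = -3649297 / 16380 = -222.79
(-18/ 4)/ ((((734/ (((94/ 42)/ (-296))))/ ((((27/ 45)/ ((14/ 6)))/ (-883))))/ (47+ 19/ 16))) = -978399/ 1504057838080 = -0.00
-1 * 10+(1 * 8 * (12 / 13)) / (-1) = -226 / 13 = -17.38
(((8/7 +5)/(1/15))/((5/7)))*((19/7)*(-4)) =-9804/7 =-1400.57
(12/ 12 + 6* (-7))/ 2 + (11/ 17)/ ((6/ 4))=-2047/ 102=-20.07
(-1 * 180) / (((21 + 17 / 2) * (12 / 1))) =-0.51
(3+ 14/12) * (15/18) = 125/36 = 3.47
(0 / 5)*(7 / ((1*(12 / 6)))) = 0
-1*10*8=-80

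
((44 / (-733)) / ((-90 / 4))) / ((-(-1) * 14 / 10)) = 88 / 46179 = 0.00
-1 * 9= -9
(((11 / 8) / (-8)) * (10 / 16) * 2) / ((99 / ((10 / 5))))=-5 / 1152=-0.00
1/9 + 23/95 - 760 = -649498/855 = -759.65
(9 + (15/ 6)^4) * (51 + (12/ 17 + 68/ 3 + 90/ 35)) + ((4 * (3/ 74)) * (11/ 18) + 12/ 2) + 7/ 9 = 3705.00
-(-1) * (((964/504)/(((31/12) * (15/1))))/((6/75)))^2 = 1452025/3814209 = 0.38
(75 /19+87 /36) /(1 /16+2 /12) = 5804 /209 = 27.77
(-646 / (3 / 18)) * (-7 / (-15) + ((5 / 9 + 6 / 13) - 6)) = 3413464 / 195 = 17504.94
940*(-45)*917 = -38789100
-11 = -11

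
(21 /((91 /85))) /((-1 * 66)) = -85 /286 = -0.30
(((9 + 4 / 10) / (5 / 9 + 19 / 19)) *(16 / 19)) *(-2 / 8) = -846 / 665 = -1.27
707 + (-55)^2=3732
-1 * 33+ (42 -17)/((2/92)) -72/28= 7801/7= 1114.43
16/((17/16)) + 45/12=1279/68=18.81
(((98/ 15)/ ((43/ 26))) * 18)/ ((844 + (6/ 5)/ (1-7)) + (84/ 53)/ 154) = 8912904/ 105767401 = 0.08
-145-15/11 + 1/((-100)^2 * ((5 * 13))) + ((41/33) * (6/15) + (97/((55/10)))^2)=38972960363/235950000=165.17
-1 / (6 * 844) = -1 / 5064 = -0.00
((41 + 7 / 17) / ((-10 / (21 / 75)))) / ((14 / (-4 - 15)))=3344 / 2125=1.57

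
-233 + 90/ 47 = -10861/ 47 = -231.09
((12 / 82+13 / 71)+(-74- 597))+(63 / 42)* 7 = -3843513 / 5822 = -660.17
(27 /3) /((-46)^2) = 9 /2116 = 0.00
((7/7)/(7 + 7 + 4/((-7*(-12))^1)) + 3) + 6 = 2676/295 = 9.07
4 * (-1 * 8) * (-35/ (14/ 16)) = 1280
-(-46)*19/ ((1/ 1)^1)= 874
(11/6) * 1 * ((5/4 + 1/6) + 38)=5203/72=72.26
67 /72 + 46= 3379 /72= 46.93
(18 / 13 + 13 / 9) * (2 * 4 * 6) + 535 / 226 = 1217761 / 8814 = 138.16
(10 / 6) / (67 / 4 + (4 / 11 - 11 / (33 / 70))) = -220 / 821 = -0.27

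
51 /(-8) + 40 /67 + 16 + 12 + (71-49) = 23703 /536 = 44.22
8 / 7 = 1.14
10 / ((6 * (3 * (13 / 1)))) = 5 / 117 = 0.04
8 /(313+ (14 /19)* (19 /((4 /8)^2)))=8 /369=0.02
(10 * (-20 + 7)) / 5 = -26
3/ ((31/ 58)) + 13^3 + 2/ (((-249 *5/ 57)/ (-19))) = 28358997/ 12865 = 2204.35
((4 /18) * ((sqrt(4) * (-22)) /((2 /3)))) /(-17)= 44 /51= 0.86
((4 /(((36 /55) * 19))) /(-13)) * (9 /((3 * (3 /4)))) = -220 /2223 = -0.10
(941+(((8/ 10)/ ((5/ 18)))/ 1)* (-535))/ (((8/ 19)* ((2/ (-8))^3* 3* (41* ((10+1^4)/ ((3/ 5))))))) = 455848/ 11275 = 40.43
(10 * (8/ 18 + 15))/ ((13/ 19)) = 26410/ 117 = 225.73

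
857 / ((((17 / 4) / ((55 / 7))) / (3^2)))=1696860 / 119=14259.33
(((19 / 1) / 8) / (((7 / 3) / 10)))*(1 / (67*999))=95 / 624708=0.00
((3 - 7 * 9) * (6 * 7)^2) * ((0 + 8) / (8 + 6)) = -60480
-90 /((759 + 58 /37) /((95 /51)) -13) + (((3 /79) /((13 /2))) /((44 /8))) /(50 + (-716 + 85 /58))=-68873084910033 /302507362436708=-0.23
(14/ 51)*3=14/ 17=0.82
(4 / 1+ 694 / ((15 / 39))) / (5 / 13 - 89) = -19591 / 960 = -20.41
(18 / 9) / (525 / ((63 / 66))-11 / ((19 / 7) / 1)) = 38 / 10373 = 0.00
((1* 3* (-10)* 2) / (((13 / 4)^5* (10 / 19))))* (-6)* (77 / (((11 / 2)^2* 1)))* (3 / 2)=29417472 / 4084223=7.20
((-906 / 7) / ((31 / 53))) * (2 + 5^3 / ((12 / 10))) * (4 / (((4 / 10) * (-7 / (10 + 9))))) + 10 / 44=434883175 / 682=637658.61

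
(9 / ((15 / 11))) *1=33 / 5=6.60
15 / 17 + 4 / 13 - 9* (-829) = 1649144 / 221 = 7462.19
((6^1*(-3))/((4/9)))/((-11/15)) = 1215/22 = 55.23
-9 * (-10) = 90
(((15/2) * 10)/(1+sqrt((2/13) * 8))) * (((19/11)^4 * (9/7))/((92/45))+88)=-286817296025/9428804+22062868925 * sqrt(13)/2357201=3327.88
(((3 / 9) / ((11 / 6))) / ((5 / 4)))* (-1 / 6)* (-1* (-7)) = -0.17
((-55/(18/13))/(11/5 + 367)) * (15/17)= -1375/14484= -0.09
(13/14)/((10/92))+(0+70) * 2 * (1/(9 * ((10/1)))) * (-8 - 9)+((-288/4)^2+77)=1651576/315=5243.10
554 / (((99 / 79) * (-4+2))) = -21883 / 99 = -221.04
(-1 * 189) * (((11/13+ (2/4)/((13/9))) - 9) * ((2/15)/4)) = 12789/260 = 49.19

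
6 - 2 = 4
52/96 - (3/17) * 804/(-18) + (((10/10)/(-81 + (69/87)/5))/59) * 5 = 1188363263/141085992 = 8.42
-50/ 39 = -1.28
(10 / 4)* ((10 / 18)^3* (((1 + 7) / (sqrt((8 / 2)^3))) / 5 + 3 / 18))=0.16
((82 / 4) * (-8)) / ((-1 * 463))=0.35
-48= -48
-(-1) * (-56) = -56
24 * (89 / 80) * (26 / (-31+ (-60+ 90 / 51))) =-59007 / 7585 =-7.78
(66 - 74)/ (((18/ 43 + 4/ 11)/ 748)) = -1415216/ 185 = -7649.82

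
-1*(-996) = 996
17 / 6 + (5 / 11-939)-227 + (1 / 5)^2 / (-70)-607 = -1769.71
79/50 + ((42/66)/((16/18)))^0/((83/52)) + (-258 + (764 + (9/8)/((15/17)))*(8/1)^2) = 202195497/4150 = 48721.81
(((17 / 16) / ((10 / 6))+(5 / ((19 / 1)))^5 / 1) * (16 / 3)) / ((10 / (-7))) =-2.38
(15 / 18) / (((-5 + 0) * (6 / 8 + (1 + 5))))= -2 / 81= -0.02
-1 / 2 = -0.50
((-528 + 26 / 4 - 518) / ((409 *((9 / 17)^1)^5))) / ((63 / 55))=-859013485 / 16100694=-53.35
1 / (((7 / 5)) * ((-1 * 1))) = -5 / 7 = -0.71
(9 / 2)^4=6561 / 16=410.06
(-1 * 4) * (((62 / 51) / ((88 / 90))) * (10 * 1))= -9300 / 187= -49.73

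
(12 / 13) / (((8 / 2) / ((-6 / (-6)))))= 3 / 13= 0.23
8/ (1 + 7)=1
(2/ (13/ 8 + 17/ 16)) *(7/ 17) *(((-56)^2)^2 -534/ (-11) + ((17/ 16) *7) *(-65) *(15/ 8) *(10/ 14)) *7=678460227655/ 32164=21093776.51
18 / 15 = 6 / 5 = 1.20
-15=-15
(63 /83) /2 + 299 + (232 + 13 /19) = 1678129 /3154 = 532.06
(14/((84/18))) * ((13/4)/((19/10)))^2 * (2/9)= 4225/2166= 1.95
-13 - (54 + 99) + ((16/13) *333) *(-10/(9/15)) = -6996.77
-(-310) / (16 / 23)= 445.62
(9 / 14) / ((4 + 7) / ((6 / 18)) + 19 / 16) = 72 / 3829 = 0.02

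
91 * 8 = 728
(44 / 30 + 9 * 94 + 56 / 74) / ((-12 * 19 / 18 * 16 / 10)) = -117691 / 2812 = -41.85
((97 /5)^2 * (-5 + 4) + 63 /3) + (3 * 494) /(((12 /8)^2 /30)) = 485116 /25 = 19404.64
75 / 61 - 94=-5659 / 61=-92.77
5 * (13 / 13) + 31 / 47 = 266 / 47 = 5.66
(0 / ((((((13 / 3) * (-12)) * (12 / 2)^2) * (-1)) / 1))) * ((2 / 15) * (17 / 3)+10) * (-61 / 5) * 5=0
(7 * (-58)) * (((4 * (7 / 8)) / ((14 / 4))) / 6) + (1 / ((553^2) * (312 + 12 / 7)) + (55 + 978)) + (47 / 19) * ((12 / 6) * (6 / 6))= 1768624158523 / 1822796388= 970.28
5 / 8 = 0.62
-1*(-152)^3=3511808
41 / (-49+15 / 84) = -0.84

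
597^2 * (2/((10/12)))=4276908/5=855381.60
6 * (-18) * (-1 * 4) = 432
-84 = -84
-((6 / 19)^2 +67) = -24223 / 361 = -67.10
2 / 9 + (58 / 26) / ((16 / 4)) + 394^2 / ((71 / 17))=37169.96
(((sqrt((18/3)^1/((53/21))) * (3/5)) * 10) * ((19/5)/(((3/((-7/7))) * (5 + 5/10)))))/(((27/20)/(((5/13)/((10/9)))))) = -152 * sqrt(742)/7579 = -0.55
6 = 6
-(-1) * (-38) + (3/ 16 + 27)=-173/ 16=-10.81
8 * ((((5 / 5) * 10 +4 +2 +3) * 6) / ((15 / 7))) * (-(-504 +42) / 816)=20482 / 85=240.96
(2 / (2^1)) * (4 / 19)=4 / 19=0.21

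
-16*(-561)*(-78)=-700128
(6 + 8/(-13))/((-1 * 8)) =-35/52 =-0.67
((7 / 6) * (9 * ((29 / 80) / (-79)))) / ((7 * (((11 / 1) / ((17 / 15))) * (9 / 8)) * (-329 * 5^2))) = 493 / 6432772500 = 0.00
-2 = -2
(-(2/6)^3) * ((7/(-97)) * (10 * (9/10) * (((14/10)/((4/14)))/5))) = 343/14550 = 0.02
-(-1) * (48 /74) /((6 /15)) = 60 /37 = 1.62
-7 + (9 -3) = -1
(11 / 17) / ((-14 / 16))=-88 / 119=-0.74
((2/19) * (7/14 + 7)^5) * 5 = 3796875/304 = 12489.72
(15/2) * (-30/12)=-75/4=-18.75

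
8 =8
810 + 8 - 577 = 241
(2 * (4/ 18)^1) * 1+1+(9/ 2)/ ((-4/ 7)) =-463/ 72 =-6.43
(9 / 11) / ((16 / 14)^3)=3087 / 5632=0.55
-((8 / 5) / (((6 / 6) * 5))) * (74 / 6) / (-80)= 37 / 750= 0.05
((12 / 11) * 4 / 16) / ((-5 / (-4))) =12 / 55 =0.22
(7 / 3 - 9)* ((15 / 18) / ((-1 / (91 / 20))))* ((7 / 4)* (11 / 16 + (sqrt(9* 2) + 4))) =3185* sqrt(2) / 24 + 79625 / 384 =395.03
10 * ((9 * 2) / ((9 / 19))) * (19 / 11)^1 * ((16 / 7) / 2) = 57760 / 77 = 750.13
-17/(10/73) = -1241/10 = -124.10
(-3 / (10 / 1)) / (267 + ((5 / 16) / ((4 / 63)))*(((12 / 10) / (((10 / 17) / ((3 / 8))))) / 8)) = -2048 / 1825933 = -0.00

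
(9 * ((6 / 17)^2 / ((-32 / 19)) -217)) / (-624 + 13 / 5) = 22584375 / 7183384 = 3.14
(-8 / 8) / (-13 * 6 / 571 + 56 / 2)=-571 / 15910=-0.04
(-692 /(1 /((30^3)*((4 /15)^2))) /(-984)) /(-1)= -55360 /41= -1350.24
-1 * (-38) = 38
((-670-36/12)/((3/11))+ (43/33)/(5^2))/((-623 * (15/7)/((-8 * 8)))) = -14476672/122375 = -118.30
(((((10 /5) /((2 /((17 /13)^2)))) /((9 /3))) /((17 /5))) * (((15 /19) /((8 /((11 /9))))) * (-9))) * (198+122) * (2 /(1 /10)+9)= -5423000 /3211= -1688.88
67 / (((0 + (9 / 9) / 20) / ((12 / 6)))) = 2680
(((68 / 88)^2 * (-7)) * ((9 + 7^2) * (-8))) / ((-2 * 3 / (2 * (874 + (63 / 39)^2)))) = -34765360196 / 61347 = -566700.25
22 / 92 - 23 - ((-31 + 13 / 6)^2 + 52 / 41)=-855.39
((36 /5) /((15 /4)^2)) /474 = 32 /29625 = 0.00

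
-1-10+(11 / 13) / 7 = -990 / 91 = -10.88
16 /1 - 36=-20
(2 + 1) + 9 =12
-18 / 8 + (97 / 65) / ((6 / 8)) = -203 / 780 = -0.26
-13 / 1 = -13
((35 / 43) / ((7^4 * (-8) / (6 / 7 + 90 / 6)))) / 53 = -555 / 43775032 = -0.00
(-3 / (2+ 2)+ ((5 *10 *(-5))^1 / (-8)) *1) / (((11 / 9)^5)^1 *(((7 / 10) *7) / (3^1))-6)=-54029835 / 2737321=-19.74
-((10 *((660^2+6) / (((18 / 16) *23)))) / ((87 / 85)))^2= -974906625976960000 / 36036009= -27053679167.88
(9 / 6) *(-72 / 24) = -9 / 2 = -4.50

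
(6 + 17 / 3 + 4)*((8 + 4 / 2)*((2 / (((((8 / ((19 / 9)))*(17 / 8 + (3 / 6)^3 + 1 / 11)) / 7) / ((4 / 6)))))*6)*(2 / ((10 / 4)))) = 2200352 / 2781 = 791.21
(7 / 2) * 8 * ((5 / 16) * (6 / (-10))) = -21 / 4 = -5.25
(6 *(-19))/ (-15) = 38/ 5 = 7.60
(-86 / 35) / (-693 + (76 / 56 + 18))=172 / 47155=0.00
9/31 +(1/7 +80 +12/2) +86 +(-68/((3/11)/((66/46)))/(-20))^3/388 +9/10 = 24084287908231/128051591500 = 188.08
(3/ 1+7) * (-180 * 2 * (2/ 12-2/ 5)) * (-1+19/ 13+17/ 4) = 51450/ 13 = 3957.69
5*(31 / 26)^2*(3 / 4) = 14415 / 2704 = 5.33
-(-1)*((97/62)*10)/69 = 0.23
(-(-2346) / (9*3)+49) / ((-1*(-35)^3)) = 1223 / 385875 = 0.00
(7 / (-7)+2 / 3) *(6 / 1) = -2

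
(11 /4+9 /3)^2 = 33.06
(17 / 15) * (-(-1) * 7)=119 / 15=7.93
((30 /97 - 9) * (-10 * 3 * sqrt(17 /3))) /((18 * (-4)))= -1405 * sqrt(51) /1164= -8.62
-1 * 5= -5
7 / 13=0.54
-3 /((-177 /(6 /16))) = 3 /472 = 0.01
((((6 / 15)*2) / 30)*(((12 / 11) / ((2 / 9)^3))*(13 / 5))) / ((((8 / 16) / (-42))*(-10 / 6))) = 2388204 / 6875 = 347.38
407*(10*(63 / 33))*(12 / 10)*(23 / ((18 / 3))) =35742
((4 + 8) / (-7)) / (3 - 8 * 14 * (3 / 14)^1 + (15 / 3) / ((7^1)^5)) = 14406 / 176471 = 0.08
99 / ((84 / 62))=1023 / 14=73.07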